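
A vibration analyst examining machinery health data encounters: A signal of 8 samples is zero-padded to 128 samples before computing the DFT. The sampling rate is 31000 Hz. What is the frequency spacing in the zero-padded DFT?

Original DFT: N = 8, resolution = f_s/N = 31000/8 = 3875 Hz
Zero-padded DFT: N = 128, resolution = f_s/N = 31000/128 = 3875/16 Hz
Zero-padding interpolates the spectrum (finer frequency grid)
but does NOT improve the true spectral resolution (ability to resolve close frequencies).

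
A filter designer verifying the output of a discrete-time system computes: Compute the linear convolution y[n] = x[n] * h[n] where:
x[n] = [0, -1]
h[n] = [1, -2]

y[n] = sum_k x[k]*h[n-k]. Output length = len(x) + len(h) - 1 = 2 + 2 - 1 = 3.
y[0] = 0*1 = 0
y[1] = -1*1 + 0*-2 = -1
y[2] = -1*-2 = 2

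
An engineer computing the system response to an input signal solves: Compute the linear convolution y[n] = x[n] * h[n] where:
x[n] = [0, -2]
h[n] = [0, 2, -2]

y[n] = sum_k x[k]*h[n-k]. Output length = len(x) + len(h) - 1 = 2 + 3 - 1 = 4.
y[0] = 0*0 = 0
y[1] = -2*0 + 0*2 = 0
y[2] = -2*2 + 0*-2 = -4
y[3] = -2*-2 = 4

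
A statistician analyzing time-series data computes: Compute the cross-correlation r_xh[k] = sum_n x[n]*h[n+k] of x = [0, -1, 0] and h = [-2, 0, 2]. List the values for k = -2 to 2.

Both sequences indexed from 0 and zero outside their support.
Lags with overlap: k = -2 to 2.
  r_xh[-2] = x[2]*h[0] = 0
  r_xh[-1] = x[1]*h[0] + x[2]*h[1] = 2
  r_xh[0] = x[0]*h[0] + x[1]*h[1] + x[2]*h[2] = 0
  r_xh[1] = x[0]*h[1] + x[1]*h[2] = -2
  r_xh[2] = x[0]*h[2] = 0
r_xh = [0, 2, 0, -2, 0] (for k = -2, ..., 2)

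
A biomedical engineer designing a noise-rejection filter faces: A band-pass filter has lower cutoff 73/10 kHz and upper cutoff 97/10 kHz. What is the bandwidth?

Bandwidth = f_high - f_low
= 97/10 kHz - 73/10 kHz = 12/5 kHz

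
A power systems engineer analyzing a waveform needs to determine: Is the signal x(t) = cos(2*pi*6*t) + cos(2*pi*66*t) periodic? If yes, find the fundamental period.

f1 = 6 Hz, f2 = 66 Hz
Period T1 = 1/6, T2 = 1/66
Ratio T1/T2 = 66/6, which is rational.
The signal is periodic with fundamental period T = 1/GCD(6,66) = 1/6 s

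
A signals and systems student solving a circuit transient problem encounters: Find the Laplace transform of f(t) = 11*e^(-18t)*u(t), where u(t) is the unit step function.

Standard Laplace transform pair:
e^(-at)*u(t) <-> 1/(s+a)
With a = 18: L{11*e^(-18t)*u(t)} = 11/(s+18), ROC: Re(s) > -18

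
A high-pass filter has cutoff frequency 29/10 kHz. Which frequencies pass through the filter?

A high-pass filter passes all frequencies above the cutoff frequency 29/10 kHz and attenuates lower frequencies.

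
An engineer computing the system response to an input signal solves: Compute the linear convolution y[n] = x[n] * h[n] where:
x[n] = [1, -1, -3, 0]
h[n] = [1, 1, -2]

y[n] = sum_k x[k]*h[n-k]. Output length = len(x) + len(h) - 1 = 4 + 3 - 1 = 6.
y[0] = 1*1 = 1
y[1] = -1*1 + 1*1 = 0
y[2] = -3*1 + -1*1 + 1*-2 = -6
y[3] = 0*1 + -3*1 + -1*-2 = -1
y[4] = 0*1 + -3*-2 = 6
y[5] = 0*-2 = 0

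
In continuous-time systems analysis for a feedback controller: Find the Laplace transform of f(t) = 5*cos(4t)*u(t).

Standard pair: cos(wt)*u(t) <-> s/(s^2+w^2)
With w = 4: L{5*cos(4t)*u(t)} = 5s/(s^2+16)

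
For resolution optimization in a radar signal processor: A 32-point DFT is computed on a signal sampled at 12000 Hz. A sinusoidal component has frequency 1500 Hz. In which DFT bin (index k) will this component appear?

DFT frequency resolution = f_s/N = 12000/32 = 375 Hz
Bin index k = f_signal / resolution = 1500 / 375 = 4
The signal frequency 1500 Hz falls in DFT bin k = 4.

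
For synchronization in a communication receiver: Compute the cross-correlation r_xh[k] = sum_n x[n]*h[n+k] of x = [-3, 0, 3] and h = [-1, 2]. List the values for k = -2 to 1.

Both sequences indexed from 0 and zero outside their support.
Lags with overlap: k = -2 to 1.
  r_xh[-2] = x[2]*h[0] = -3
  r_xh[-1] = x[1]*h[0] + x[2]*h[1] = 6
  r_xh[0] = x[0]*h[0] + x[1]*h[1] = 3
  r_xh[1] = x[0]*h[1] = -6
r_xh = [-3, 6, 3, -6] (for k = -2, ..., 1)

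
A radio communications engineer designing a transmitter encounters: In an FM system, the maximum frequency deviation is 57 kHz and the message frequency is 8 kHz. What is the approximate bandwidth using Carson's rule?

Carson's rule: BW = 2*(delta_f + f_m)
= 2*(57 + 8) kHz = 130 kHz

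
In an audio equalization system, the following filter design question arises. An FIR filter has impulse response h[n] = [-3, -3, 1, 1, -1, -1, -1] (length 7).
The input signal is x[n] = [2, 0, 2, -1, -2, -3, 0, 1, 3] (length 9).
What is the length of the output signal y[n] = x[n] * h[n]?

For linear convolution, the output length is:
len(y) = len(x) + len(h) - 1 = 9 + 7 - 1 = 15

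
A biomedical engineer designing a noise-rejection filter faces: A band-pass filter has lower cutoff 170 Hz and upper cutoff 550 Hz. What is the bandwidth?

Bandwidth = f_high - f_low
= 550 Hz - 170 Hz = 380 Hz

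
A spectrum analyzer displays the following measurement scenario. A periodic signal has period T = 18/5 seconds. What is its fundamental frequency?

The fundamental frequency is the reciprocal of the period.
f = 1/T = 1/(18/5) = 5/18 Hz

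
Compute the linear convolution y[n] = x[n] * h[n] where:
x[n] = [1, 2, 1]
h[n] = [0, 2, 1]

y[n] = sum_k x[k]*h[n-k]. Output length = len(x) + len(h) - 1 = 3 + 3 - 1 = 5.
y[0] = 1*0 = 0
y[1] = 2*0 + 1*2 = 2
y[2] = 1*0 + 2*2 + 1*1 = 5
y[3] = 1*2 + 2*1 = 4
y[4] = 1*1 = 1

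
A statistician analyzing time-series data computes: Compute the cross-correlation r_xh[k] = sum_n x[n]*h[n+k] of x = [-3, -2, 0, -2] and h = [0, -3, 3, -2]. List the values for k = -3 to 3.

Both sequences indexed from 0 and zero outside their support.
Lags with overlap: k = -3 to 3.
  r_xh[-3] = x[3]*h[0] = 0
  r_xh[-2] = x[2]*h[0] + x[3]*h[1] = 6
  r_xh[-1] = x[1]*h[0] + x[2]*h[1] + x[3]*h[2] = -6
  r_xh[0] = x[0]*h[0] + x[1]*h[1] + x[2]*h[2] + x[3]*h[3] = 10
  r_xh[1] = x[0]*h[1] + x[1]*h[2] + x[2]*h[3] = 3
  r_xh[2] = x[0]*h[2] + x[1]*h[3] = -5
  r_xh[3] = x[0]*h[3] = 6
r_xh = [0, 6, -6, 10, 3, -5, 6] (for k = -3, ..., 3)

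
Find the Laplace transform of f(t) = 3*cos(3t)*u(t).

Standard pair: cos(wt)*u(t) <-> s/(s^2+w^2)
With w = 3: L{3*cos(3t)*u(t)} = 3s/(s^2+9)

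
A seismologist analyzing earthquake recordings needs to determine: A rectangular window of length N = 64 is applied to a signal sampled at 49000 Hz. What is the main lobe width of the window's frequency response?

For a rectangular window of length N,
the main lobe width in frequency is 2*f_s/N.
= 2*49000/64 = 6125/4 Hz
This determines the minimum frequency separation for resolving two sinusoids.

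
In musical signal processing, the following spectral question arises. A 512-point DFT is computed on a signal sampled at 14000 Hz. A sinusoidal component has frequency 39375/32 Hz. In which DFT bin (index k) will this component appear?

DFT frequency resolution = f_s/N = 14000/512 = 875/32 Hz
Bin index k = f_signal / resolution = 39375/32 / 875/32 = 45
The signal frequency 39375/32 Hz falls in DFT bin k = 45.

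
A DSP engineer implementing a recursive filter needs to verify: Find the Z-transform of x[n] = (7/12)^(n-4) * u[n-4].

Time-shifting property: if X(z) = Z{x[n]}, then Z{x[n-d]} = z^(-d) * X(z)
X(z) = z/(z - 7/12) for x[n] = (7/12)^n * u[n]
Z{x[n-4]} = z^(-4) * z/(z - 7/12) = z^(-3)/(z - 7/12)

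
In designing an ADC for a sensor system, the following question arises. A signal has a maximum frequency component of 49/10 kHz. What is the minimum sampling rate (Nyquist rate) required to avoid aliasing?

By the Nyquist-Shannon sampling theorem,
the minimum sampling rate (Nyquist rate) must be at least 2 * f_max.
Nyquist rate = 2 * 49/10 kHz = 49/5 kHz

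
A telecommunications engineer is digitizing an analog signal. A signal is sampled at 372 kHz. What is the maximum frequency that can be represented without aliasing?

The maximum frequency that can be represented without aliasing
is the Nyquist frequency: f_max = f_s / 2 = 372 kHz / 2 = 186 kHz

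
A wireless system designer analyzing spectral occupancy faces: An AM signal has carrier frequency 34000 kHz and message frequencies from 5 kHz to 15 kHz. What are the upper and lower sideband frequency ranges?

Upper sideband (USB) = fc + [fm_low, fm_high] = 34000 + [5, 15] = [34005, 34015] kHz
Lower sideband (LSB) = fc - [fm_high, fm_low] = 34000 - [15, 5] = [33985, 33995] kHz
Total occupied spectrum: 33985 kHz to 34015 kHz (plus carrier at 34000 kHz)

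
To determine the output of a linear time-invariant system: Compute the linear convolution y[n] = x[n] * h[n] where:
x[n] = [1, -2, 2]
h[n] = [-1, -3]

y[n] = sum_k x[k]*h[n-k]. Output length = len(x) + len(h) - 1 = 3 + 2 - 1 = 4.
y[0] = 1*-1 = -1
y[1] = -2*-1 + 1*-3 = -1
y[2] = 2*-1 + -2*-3 = 4
y[3] = 2*-3 = -6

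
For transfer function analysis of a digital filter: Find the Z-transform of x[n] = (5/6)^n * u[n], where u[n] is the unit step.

The Z-transform of a^n * u[n] is z/(z-a) for |z| > |a|.
Here a = 5/6, so X(z) = z/(z - (5/6)) = 6z/(6z - 5)
ROC: |z| > 5/6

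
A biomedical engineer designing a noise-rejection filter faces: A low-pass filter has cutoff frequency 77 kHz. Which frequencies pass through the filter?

A low-pass filter passes all frequencies below the cutoff frequency 77 kHz and attenuates higher frequencies.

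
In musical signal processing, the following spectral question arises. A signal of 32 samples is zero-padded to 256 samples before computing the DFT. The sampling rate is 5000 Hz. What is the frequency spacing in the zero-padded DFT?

Original DFT: N = 32, resolution = f_s/N = 5000/32 = 625/4 Hz
Zero-padded DFT: N = 256, resolution = f_s/N = 5000/256 = 625/32 Hz
Zero-padding interpolates the spectrum (finer frequency grid)
but does NOT improve the true spectral resolution (ability to resolve close frequencies).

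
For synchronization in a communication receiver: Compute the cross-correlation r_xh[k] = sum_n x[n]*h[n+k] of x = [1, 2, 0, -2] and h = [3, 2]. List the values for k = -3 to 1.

Both sequences indexed from 0 and zero outside their support.
Lags with overlap: k = -3 to 1.
  r_xh[-3] = x[3]*h[0] = -6
  r_xh[-2] = x[2]*h[0] + x[3]*h[1] = -4
  r_xh[-1] = x[1]*h[0] + x[2]*h[1] = 6
  r_xh[0] = x[0]*h[0] + x[1]*h[1] = 7
  r_xh[1] = x[0]*h[1] = 2
r_xh = [-6, -4, 6, 7, 2] (for k = -3, ..., 1)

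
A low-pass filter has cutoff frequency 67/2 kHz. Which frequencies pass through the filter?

A low-pass filter passes all frequencies below the cutoff frequency 67/2 kHz and attenuates higher frequencies.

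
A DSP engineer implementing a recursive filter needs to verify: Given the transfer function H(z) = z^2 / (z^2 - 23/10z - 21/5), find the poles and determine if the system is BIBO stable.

Poles are roots of the denominator: z^2 - 23/10z - 21/5 = 0.
Quadratic formula: z = [-(-23/10) +/- sqrt((-23/10)^2 - 4*(-21/5))] / 2
Discriminant = 529/100 + 84/5 = 2209/100; sqrt = 47/10.
z = (23/10 +/- 47/10) / 2 => z = 7/2 or z = -6/5.
|p1| = 6/5, |p2| = 7/2.
For BIBO stability, all poles must lie inside the unit circle (|p| < 1).
System is UNSTABLE since at least one |p| >= 1.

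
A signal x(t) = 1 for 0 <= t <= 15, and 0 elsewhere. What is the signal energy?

Energy = integral of |x(t)|^2 dt over the signal duration
= 1^2 * 15 = 1 * 15 = 15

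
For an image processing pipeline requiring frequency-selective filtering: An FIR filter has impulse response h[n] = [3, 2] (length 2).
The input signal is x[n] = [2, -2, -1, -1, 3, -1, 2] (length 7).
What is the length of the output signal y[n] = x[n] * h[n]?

For linear convolution, the output length is:
len(y) = len(x) + len(h) - 1 = 7 + 2 - 1 = 8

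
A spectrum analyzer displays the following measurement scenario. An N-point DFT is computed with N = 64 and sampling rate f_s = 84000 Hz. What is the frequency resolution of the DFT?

DFT frequency resolution = f_s / N
= 84000 / 64 = 2625/2 Hz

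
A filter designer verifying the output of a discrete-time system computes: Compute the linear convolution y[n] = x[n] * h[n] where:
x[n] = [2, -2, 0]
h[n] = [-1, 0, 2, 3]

y[n] = sum_k x[k]*h[n-k]. Output length = len(x) + len(h) - 1 = 3 + 4 - 1 = 6.
y[0] = 2*-1 = -2
y[1] = -2*-1 + 2*0 = 2
y[2] = 0*-1 + -2*0 + 2*2 = 4
y[3] = 0*0 + -2*2 + 2*3 = 2
y[4] = 0*2 + -2*3 = -6
y[5] = 0*3 = 0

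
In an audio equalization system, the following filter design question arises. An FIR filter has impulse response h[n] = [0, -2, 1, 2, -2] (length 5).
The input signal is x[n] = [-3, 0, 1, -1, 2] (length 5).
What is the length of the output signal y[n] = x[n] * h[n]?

For linear convolution, the output length is:
len(y) = len(x) + len(h) - 1 = 5 + 5 - 1 = 9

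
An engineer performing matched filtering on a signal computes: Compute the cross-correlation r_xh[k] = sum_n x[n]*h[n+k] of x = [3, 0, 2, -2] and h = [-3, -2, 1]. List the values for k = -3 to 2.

Both sequences indexed from 0 and zero outside their support.
Lags with overlap: k = -3 to 2.
  r_xh[-3] = x[3]*h[0] = 6
  r_xh[-2] = x[2]*h[0] + x[3]*h[1] = -2
  r_xh[-1] = x[1]*h[0] + x[2]*h[1] + x[3]*h[2] = -6
  r_xh[0] = x[0]*h[0] + x[1]*h[1] + x[2]*h[2] = -7
  r_xh[1] = x[0]*h[1] + x[1]*h[2] = -6
  r_xh[2] = x[0]*h[2] = 3
r_xh = [6, -2, -6, -7, -6, 3] (for k = -3, ..., 2)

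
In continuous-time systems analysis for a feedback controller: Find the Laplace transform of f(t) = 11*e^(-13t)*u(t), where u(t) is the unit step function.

Standard Laplace transform pair:
e^(-at)*u(t) <-> 1/(s+a)
With a = 13: L{11*e^(-13t)*u(t)} = 11/(s+13), ROC: Re(s) > -13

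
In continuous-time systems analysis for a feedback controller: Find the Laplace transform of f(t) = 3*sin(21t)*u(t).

Standard pair: sin(wt)*u(t) <-> w/(s^2+w^2)
With w = 21: L{3*sin(21t)*u(t)} = 63/(s^2+441)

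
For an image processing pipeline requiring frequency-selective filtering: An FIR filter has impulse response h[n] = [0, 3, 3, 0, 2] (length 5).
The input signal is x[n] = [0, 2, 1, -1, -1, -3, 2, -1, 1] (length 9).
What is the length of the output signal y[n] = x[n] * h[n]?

For linear convolution, the output length is:
len(y) = len(x) + len(h) - 1 = 9 + 5 - 1 = 13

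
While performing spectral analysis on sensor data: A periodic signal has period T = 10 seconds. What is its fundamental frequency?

The fundamental frequency is the reciprocal of the period.
f = 1/T = 1/(10) = 1/10 Hz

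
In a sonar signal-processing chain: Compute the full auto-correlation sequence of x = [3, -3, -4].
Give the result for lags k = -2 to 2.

r_xx[k] = sum_m x[m]*x[m+k], indexed from 0, for k = -2 to 2:
  r_xx[-2] = x[2]*x[0] = -12
  r_xx[-1] = x[1]*x[0] + x[2]*x[1] = 3
  r_xx[0] = x[0]*x[0] + x[1]*x[1] + x[2]*x[2] = 34
  r_xx[1] = x[0]*x[1] + x[1]*x[2] = 3
  r_xx[2] = x[0]*x[2] = -12
r_xx = [-12, 3, 34, 3, -12]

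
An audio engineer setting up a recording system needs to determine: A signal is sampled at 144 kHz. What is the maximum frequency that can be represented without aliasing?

The maximum frequency that can be represented without aliasing
is the Nyquist frequency: f_max = f_s / 2 = 144 kHz / 2 = 72 kHz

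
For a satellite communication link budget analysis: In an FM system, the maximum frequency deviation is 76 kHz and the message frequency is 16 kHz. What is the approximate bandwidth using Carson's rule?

Carson's rule: BW = 2*(delta_f + f_m)
= 2*(76 + 16) kHz = 184 kHz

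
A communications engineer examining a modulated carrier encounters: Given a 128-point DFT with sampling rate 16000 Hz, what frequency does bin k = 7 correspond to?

The frequency of DFT bin k is: f_k = k * f_s / N
f_7 = 7 * 16000 / 128 = 875 Hz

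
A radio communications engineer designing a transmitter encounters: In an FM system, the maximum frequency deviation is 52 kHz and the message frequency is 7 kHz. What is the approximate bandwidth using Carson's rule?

Carson's rule: BW = 2*(delta_f + f_m)
= 2*(52 + 7) kHz = 118 kHz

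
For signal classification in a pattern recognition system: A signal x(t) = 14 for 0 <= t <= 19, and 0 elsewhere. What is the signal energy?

Energy = integral of |x(t)|^2 dt over the signal duration
= 14^2 * 19 = 196 * 19 = 3724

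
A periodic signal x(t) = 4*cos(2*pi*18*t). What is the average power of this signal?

Average power of A*cos(wt) is A^2/2.
P = 4^2 / 2 = 16/2 = 8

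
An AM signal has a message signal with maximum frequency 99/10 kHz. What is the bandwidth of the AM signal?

In AM (double-sideband), the bandwidth is twice the message frequency.
BW = 2 * f_m = 2 * 99/10 kHz = 99/5 kHz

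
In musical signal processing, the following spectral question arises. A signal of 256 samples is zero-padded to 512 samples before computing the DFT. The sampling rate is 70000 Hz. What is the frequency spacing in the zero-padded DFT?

Original DFT: N = 256, resolution = f_s/N = 70000/256 = 4375/16 Hz
Zero-padded DFT: N = 512, resolution = f_s/N = 70000/512 = 4375/32 Hz
Zero-padding interpolates the spectrum (finer frequency grid)
but does NOT improve the true spectral resolution (ability to resolve close frequencies).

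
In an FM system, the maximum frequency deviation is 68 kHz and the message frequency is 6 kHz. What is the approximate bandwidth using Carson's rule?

Carson's rule: BW = 2*(delta_f + f_m)
= 2*(68 + 6) kHz = 148 kHz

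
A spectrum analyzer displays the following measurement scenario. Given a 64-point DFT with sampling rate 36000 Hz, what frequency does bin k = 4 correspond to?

The frequency of DFT bin k is: f_k = k * f_s / N
f_4 = 4 * 36000 / 64 = 2250 Hz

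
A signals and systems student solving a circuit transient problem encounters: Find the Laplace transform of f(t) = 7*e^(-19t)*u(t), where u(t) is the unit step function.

Standard Laplace transform pair:
e^(-at)*u(t) <-> 1/(s+a)
With a = 19: L{7*e^(-19t)*u(t)} = 7/(s+19), ROC: Re(s) > -19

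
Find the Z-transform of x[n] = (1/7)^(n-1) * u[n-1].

Time-shifting property: if X(z) = Z{x[n]}, then Z{x[n-d]} = z^(-d) * X(z)
X(z) = z/(z - 1/7) for x[n] = (1/7)^n * u[n]
Z{x[n-1]} = z^(-1) * z/(z - 1/7) = 1/(z - 1/7)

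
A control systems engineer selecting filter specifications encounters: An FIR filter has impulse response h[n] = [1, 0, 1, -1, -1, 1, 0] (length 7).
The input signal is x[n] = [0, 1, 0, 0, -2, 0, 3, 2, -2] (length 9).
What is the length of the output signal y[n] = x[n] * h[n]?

For linear convolution, the output length is:
len(y) = len(x) + len(h) - 1 = 9 + 7 - 1 = 15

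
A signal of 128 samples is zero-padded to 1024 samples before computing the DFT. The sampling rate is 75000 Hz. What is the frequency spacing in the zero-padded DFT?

Original DFT: N = 128, resolution = f_s/N = 75000/128 = 9375/16 Hz
Zero-padded DFT: N = 1024, resolution = f_s/N = 75000/1024 = 9375/128 Hz
Zero-padding interpolates the spectrum (finer frequency grid)
but does NOT improve the true spectral resolution (ability to resolve close frequencies).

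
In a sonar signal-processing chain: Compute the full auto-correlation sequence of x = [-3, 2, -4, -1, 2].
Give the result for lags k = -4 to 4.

r_xx[k] = sum_m x[m]*x[m+k], indexed from 0, for k = -4 to 4:
  r_xx[-4] = x[4]*x[0] = -6
  r_xx[-3] = x[3]*x[0] + x[4]*x[1] = 7
  r_xx[-2] = x[2]*x[0] + x[3]*x[1] + x[4]*x[2] = 2
  r_xx[-1] = x[1]*x[0] + x[2]*x[1] + x[3]*x[2] + x[4]*x[3] = -12
  r_xx[0] = x[0]*x[0] + x[1]*x[1] + x[2]*x[2] + x[3]*x[3] + x[4]*x[4] = 34
  r_xx[1] = x[0]*x[1] + x[1]*x[2] + x[2]*x[3] + x[3]*x[4] = -12
  r_xx[2] = x[0]*x[2] + x[1]*x[3] + x[2]*x[4] = 2
  r_xx[3] = x[0]*x[3] + x[1]*x[4] = 7
  r_xx[4] = x[0]*x[4] = -6
r_xx = [-6, 7, 2, -12, 34, -12, 2, 7, -6]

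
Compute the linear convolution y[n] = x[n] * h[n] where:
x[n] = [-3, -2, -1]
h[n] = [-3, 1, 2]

y[n] = sum_k x[k]*h[n-k]. Output length = len(x) + len(h) - 1 = 3 + 3 - 1 = 5.
y[0] = -3*-3 = 9
y[1] = -2*-3 + -3*1 = 3
y[2] = -1*-3 + -2*1 + -3*2 = -5
y[3] = -1*1 + -2*2 = -5
y[4] = -1*2 = -2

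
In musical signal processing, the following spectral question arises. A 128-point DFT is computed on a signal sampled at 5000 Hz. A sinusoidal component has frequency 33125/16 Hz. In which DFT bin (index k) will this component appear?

DFT frequency resolution = f_s/N = 5000/128 = 625/16 Hz
Bin index k = f_signal / resolution = 33125/16 / 625/16 = 53
The signal frequency 33125/16 Hz falls in DFT bin k = 53.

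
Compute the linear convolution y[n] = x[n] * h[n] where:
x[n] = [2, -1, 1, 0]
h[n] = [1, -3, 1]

y[n] = sum_k x[k]*h[n-k]. Output length = len(x) + len(h) - 1 = 4 + 3 - 1 = 6.
y[0] = 2*1 = 2
y[1] = -1*1 + 2*-3 = -7
y[2] = 1*1 + -1*-3 + 2*1 = 6
y[3] = 0*1 + 1*-3 + -1*1 = -4
y[4] = 0*-3 + 1*1 = 1
y[5] = 0*1 = 0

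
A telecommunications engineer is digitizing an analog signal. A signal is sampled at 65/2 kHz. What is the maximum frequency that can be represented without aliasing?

The maximum frequency that can be represented without aliasing
is the Nyquist frequency: f_max = f_s / 2 = 65/2 kHz / 2 = 65/4 kHz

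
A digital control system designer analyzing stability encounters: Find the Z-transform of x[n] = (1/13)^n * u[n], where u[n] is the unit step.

The Z-transform of a^n * u[n] is z/(z-a) for |z| > |a|.
Here a = 1/13, so X(z) = z/(z - (1/13)) = 13z/(13z - 1)
ROC: |z| > 1/13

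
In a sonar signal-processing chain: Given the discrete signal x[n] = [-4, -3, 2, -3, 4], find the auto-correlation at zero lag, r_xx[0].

The auto-correlation at zero lag r_xx[0] equals the signal energy.
r_xx[0] = sum of x[n]^2 = (-4)^2 + (-3)^2 + 2^2 + (-3)^2 + 4^2
= 16 + 9 + 4 + 9 + 16 = 54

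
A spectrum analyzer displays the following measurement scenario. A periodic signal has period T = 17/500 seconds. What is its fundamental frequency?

The fundamental frequency is the reciprocal of the period.
f = 1/T = 1/(17/500) = 500/17 Hz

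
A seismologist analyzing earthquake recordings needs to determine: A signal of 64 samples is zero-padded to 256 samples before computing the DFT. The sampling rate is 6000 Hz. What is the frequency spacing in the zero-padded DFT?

Original DFT: N = 64, resolution = f_s/N = 6000/64 = 375/4 Hz
Zero-padded DFT: N = 256, resolution = f_s/N = 6000/256 = 375/16 Hz
Zero-padding interpolates the spectrum (finer frequency grid)
but does NOT improve the true spectral resolution (ability to resolve close frequencies).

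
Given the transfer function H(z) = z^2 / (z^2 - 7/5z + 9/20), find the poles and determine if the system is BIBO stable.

Poles are roots of the denominator: z^2 - 7/5z + 9/20 = 0.
Quadratic formula: z = [-(-7/5) +/- sqrt((-7/5)^2 - 4*(9/20))] / 2
Discriminant = 49/25 - 9/5 = 4/25; sqrt = 2/5.
z = (7/5 +/- 2/5) / 2 => z = 9/10 or z = 1/2.
|p1| = 1/2, |p2| = 9/10.
For BIBO stability, all poles must lie inside the unit circle (|p| < 1).
System is STABLE since both |p| < 1.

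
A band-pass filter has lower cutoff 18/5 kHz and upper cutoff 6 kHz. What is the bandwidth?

Bandwidth = f_high - f_low
= 6 kHz - 18/5 kHz = 12/5 kHz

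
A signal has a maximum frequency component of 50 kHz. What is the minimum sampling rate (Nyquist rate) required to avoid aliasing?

By the Nyquist-Shannon sampling theorem,
the minimum sampling rate (Nyquist rate) must be at least 2 * f_max.
Nyquist rate = 2 * 50 kHz = 100 kHz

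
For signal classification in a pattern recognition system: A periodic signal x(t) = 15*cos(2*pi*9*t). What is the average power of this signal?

Average power of A*cos(wt) is A^2/2.
P = 15^2 / 2 = 225/2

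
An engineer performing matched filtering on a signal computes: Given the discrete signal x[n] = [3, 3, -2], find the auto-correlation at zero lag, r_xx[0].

The auto-correlation at zero lag r_xx[0] equals the signal energy.
r_xx[0] = sum of x[n]^2 = 3^2 + 3^2 + (-2)^2
= 9 + 9 + 4 = 22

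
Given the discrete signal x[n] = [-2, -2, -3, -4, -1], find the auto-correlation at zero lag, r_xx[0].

The auto-correlation at zero lag r_xx[0] equals the signal energy.
r_xx[0] = sum of x[n]^2 = (-2)^2 + (-2)^2 + (-3)^2 + (-4)^2 + (-1)^2
= 4 + 4 + 9 + 16 + 1 = 34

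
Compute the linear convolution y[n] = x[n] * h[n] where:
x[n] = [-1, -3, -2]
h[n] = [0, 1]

y[n] = sum_k x[k]*h[n-k]. Output length = len(x) + len(h) - 1 = 3 + 2 - 1 = 4.
y[0] = -1*0 = 0
y[1] = -3*0 + -1*1 = -1
y[2] = -2*0 + -3*1 = -3
y[3] = -2*1 = -2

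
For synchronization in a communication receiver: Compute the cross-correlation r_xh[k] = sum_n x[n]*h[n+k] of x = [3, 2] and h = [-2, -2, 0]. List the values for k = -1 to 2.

Both sequences indexed from 0 and zero outside their support.
Lags with overlap: k = -1 to 2.
  r_xh[-1] = x[1]*h[0] = -4
  r_xh[0] = x[0]*h[0] + x[1]*h[1] = -10
  r_xh[1] = x[0]*h[1] + x[1]*h[2] = -6
  r_xh[2] = x[0]*h[2] = 0
r_xh = [-4, -10, -6, 0] (for k = -1, ..., 2)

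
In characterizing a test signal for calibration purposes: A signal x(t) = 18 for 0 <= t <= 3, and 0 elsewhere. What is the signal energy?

Energy = integral of |x(t)|^2 dt over the signal duration
= 18^2 * 3 = 324 * 3 = 972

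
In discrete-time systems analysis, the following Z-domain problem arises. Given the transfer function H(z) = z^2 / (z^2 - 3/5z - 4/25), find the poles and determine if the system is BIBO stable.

Poles are roots of the denominator: z^2 - 3/5z - 4/25 = 0.
Quadratic formula: z = [-(-3/5) +/- sqrt((-3/5)^2 - 4*(-4/25))] / 2
Discriminant = 9/25 + 16/25 = 1; sqrt = 1.
z = (3/5 +/- 1) / 2 => z = 4/5 or z = -1/5.
|p1| = 4/5, |p2| = 1/5.
For BIBO stability, all poles must lie inside the unit circle (|p| < 1).
System is STABLE since both |p| < 1.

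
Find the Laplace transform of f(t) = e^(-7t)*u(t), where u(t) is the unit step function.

Standard Laplace transform pair:
e^(-at)*u(t) <-> 1/(s+a)
With a = 7: L{e^(-7t)*u(t)} = 1/(s+7), ROC: Re(s) > -7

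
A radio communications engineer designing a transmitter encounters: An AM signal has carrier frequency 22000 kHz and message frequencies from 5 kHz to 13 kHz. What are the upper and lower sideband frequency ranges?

Upper sideband (USB) = fc + [fm_low, fm_high] = 22000 + [5, 13] = [22005, 22013] kHz
Lower sideband (LSB) = fc - [fm_high, fm_low] = 22000 - [13, 5] = [21987, 21995] kHz
Total occupied spectrum: 21987 kHz to 22013 kHz (plus carrier at 22000 kHz)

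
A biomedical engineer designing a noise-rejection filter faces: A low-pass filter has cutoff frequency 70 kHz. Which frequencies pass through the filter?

A low-pass filter passes all frequencies below the cutoff frequency 70 kHz and attenuates higher frequencies.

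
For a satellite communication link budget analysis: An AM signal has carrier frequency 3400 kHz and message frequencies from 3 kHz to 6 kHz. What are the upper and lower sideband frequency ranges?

Upper sideband (USB) = fc + [fm_low, fm_high] = 3400 + [3, 6] = [3403, 3406] kHz
Lower sideband (LSB) = fc - [fm_high, fm_low] = 3400 - [6, 3] = [3394, 3397] kHz
Total occupied spectrum: 3394 kHz to 3406 kHz (plus carrier at 3400 kHz)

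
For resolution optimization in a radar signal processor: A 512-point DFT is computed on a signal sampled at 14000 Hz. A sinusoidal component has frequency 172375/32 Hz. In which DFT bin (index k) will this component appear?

DFT frequency resolution = f_s/N = 14000/512 = 875/32 Hz
Bin index k = f_signal / resolution = 172375/32 / 875/32 = 197
The signal frequency 172375/32 Hz falls in DFT bin k = 197.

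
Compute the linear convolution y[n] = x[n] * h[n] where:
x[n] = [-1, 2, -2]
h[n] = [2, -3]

y[n] = sum_k x[k]*h[n-k]. Output length = len(x) + len(h) - 1 = 3 + 2 - 1 = 4.
y[0] = -1*2 = -2
y[1] = 2*2 + -1*-3 = 7
y[2] = -2*2 + 2*-3 = -10
y[3] = -2*-3 = 6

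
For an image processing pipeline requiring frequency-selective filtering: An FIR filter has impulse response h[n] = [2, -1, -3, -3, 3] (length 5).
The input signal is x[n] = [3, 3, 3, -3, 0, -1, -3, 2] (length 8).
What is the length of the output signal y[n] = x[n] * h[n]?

For linear convolution, the output length is:
len(y) = len(x) + len(h) - 1 = 8 + 5 - 1 = 12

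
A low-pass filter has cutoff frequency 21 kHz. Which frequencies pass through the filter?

A low-pass filter passes all frequencies below the cutoff frequency 21 kHz and attenuates higher frequencies.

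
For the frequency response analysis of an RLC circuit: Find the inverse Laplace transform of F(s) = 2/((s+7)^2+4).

Standard pair: w/((s+a)^2+w^2) <-> e^(-at)*sin(wt)*u(t)
With a=7, w=2: f(t) = e^(-7t)*sin(2t)*u(t)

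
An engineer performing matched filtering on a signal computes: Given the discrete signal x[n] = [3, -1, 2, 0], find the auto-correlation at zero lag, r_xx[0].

The auto-correlation at zero lag r_xx[0] equals the signal energy.
r_xx[0] = sum of x[n]^2 = 3^2 + (-1)^2 + 2^2 + 0^2
= 9 + 1 + 4 + 0 = 14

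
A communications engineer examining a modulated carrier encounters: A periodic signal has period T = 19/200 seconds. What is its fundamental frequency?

The fundamental frequency is the reciprocal of the period.
f = 1/T = 1/(19/200) = 200/19 Hz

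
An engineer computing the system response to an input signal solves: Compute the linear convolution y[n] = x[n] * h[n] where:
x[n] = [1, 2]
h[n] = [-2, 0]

y[n] = sum_k x[k]*h[n-k]. Output length = len(x) + len(h) - 1 = 2 + 2 - 1 = 3.
y[0] = 1*-2 = -2
y[1] = 2*-2 + 1*0 = -4
y[2] = 2*0 = 0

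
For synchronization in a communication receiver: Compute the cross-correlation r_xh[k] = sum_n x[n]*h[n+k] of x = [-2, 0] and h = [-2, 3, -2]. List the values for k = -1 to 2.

Both sequences indexed from 0 and zero outside their support.
Lags with overlap: k = -1 to 2.
  r_xh[-1] = x[1]*h[0] = 0
  r_xh[0] = x[0]*h[0] + x[1]*h[1] = 4
  r_xh[1] = x[0]*h[1] + x[1]*h[2] = -6
  r_xh[2] = x[0]*h[2] = 4
r_xh = [0, 4, -6, 4] (for k = -1, ..., 2)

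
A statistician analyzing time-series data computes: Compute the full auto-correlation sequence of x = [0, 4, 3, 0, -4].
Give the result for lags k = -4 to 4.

r_xx[k] = sum_m x[m]*x[m+k], indexed from 0, for k = -4 to 4:
  r_xx[-4] = x[4]*x[0] = 0
  r_xx[-3] = x[3]*x[0] + x[4]*x[1] = -16
  r_xx[-2] = x[2]*x[0] + x[3]*x[1] + x[4]*x[2] = -12
  r_xx[-1] = x[1]*x[0] + x[2]*x[1] + x[3]*x[2] + x[4]*x[3] = 12
  r_xx[0] = x[0]*x[0] + x[1]*x[1] + x[2]*x[2] + x[3]*x[3] + x[4]*x[4] = 41
  r_xx[1] = x[0]*x[1] + x[1]*x[2] + x[2]*x[3] + x[3]*x[4] = 12
  r_xx[2] = x[0]*x[2] + x[1]*x[3] + x[2]*x[4] = -12
  r_xx[3] = x[0]*x[3] + x[1]*x[4] = -16
  r_xx[4] = x[0]*x[4] = 0
r_xx = [0, -16, -12, 12, 41, 12, -12, -16, 0]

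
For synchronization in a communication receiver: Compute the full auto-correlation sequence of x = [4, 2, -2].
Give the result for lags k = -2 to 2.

r_xx[k] = sum_m x[m]*x[m+k], indexed from 0, for k = -2 to 2:
  r_xx[-2] = x[2]*x[0] = -8
  r_xx[-1] = x[1]*x[0] + x[2]*x[1] = 4
  r_xx[0] = x[0]*x[0] + x[1]*x[1] + x[2]*x[2] = 24
  r_xx[1] = x[0]*x[1] + x[1]*x[2] = 4
  r_xx[2] = x[0]*x[2] = -8
r_xx = [-8, 4, 24, 4, -8]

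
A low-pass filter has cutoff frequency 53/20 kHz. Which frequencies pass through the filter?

A low-pass filter passes all frequencies below the cutoff frequency 53/20 kHz and attenuates higher frequencies.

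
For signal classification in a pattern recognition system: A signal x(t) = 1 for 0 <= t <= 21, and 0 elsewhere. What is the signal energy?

Energy = integral of |x(t)|^2 dt over the signal duration
= 1^2 * 21 = 1 * 21 = 21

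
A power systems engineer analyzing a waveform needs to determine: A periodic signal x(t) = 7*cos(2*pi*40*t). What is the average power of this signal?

Average power of A*cos(wt) is A^2/2.
P = 7^2 / 2 = 49/2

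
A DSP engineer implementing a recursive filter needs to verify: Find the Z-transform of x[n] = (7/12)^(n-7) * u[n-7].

Time-shifting property: if X(z) = Z{x[n]}, then Z{x[n-d]} = z^(-d) * X(z)
X(z) = z/(z - 7/12) for x[n] = (7/12)^n * u[n]
Z{x[n-7]} = z^(-7) * z/(z - 7/12) = z^(-6)/(z - 7/12)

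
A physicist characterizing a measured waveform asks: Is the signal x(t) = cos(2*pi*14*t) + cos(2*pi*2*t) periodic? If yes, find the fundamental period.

f1 = 14 Hz, f2 = 2 Hz
Period T1 = 1/14, T2 = 1/2
Ratio T1/T2 = 2/14, which is rational.
The signal is periodic with fundamental period T = 1/GCD(14,2) = 1/2 s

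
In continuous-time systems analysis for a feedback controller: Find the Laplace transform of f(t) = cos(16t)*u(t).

Standard pair: cos(wt)*u(t) <-> s/(s^2+w^2)
With w = 16: L{cos(16t)*u(t)} = s/(s^2+256)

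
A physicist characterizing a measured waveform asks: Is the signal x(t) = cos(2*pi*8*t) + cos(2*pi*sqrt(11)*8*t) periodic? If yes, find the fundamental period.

f1 = 8 Hz, f2 = 8*sqrt(11) Hz
Ratio f2/f1 = sqrt(11), which is irrational.
Since the frequency ratio is irrational, no common period exists.
The signal is not periodic.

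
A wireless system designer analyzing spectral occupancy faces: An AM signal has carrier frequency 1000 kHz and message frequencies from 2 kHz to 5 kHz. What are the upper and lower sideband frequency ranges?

Upper sideband (USB) = fc + [fm_low, fm_high] = 1000 + [2, 5] = [1002, 1005] kHz
Lower sideband (LSB) = fc - [fm_high, fm_low] = 1000 - [5, 2] = [995, 998] kHz
Total occupied spectrum: 995 kHz to 1005 kHz (plus carrier at 1000 kHz)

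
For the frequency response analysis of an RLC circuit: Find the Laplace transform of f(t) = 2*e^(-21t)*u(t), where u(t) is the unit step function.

Standard Laplace transform pair:
e^(-at)*u(t) <-> 1/(s+a)
With a = 21: L{2*e^(-21t)*u(t)} = 2/(s+21), ROC: Re(s) > -21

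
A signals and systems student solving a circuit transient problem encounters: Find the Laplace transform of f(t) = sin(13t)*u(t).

Standard pair: sin(wt)*u(t) <-> w/(s^2+w^2)
With w = 13: L{sin(13t)*u(t)} = 13/(s^2+169)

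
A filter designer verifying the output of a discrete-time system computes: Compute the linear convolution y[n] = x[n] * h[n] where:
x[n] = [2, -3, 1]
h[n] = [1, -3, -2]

y[n] = sum_k x[k]*h[n-k]. Output length = len(x) + len(h) - 1 = 3 + 3 - 1 = 5.
y[0] = 2*1 = 2
y[1] = -3*1 + 2*-3 = -9
y[2] = 1*1 + -3*-3 + 2*-2 = 6
y[3] = 1*-3 + -3*-2 = 3
y[4] = 1*-2 = -2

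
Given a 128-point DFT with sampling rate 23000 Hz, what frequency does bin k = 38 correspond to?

The frequency of DFT bin k is: f_k = k * f_s / N
f_38 = 38 * 23000 / 128 = 54625/8 Hz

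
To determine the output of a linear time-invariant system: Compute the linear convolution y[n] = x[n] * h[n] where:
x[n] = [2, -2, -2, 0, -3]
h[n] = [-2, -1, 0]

y[n] = sum_k x[k]*h[n-k]. Output length = len(x) + len(h) - 1 = 5 + 3 - 1 = 7.
y[0] = 2*-2 = -4
y[1] = -2*-2 + 2*-1 = 2
y[2] = -2*-2 + -2*-1 + 2*0 = 6
y[3] = 0*-2 + -2*-1 + -2*0 = 2
y[4] = -3*-2 + 0*-1 + -2*0 = 6
y[5] = -3*-1 + 0*0 = 3
y[6] = -3*0 = 0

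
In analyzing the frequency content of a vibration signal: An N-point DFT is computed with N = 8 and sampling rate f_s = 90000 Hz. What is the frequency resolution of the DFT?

DFT frequency resolution = f_s / N
= 90000 / 8 = 11250 Hz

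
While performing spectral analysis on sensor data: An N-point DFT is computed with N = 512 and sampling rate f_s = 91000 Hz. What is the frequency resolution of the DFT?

DFT frequency resolution = f_s / N
= 91000 / 512 = 11375/64 Hz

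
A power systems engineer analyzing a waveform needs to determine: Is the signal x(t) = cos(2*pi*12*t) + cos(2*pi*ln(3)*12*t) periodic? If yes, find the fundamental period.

f1 = 12 Hz, f2 = 12*ln(3) Hz
Ratio f2/f1 = ln(3), which is irrational.
Since the frequency ratio is irrational, no common period exists.
The signal is not periodic.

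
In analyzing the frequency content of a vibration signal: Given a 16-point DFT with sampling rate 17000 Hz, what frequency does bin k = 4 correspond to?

The frequency of DFT bin k is: f_k = k * f_s / N
f_4 = 4 * 17000 / 16 = 4250 Hz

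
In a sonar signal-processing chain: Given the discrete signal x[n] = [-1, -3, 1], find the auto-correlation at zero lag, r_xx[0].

The auto-correlation at zero lag r_xx[0] equals the signal energy.
r_xx[0] = sum of x[n]^2 = (-1)^2 + (-3)^2 + 1^2
= 1 + 9 + 1 = 11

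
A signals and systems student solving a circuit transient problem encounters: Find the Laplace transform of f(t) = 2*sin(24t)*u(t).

Standard pair: sin(wt)*u(t) <-> w/(s^2+w^2)
With w = 24: L{2*sin(24t)*u(t)} = 48/(s^2+576)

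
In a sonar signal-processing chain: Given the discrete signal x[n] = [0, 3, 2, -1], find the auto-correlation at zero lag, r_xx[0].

The auto-correlation at zero lag r_xx[0] equals the signal energy.
r_xx[0] = sum of x[n]^2 = 0^2 + 3^2 + 2^2 + (-1)^2
= 0 + 9 + 4 + 1 = 14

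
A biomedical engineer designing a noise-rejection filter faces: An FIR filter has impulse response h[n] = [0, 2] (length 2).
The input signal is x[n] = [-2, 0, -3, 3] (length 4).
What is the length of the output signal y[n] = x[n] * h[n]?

For linear convolution, the output length is:
len(y) = len(x) + len(h) - 1 = 4 + 2 - 1 = 5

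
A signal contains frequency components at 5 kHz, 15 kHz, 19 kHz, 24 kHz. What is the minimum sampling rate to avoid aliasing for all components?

The highest frequency component is f_max = 24 kHz.
Nyquist rate = 2 * f_max = 2 * 24 kHz = 48 kHz.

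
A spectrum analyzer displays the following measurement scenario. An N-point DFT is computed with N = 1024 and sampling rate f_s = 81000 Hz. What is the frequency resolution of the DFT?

DFT frequency resolution = f_s / N
= 81000 / 1024 = 10125/128 Hz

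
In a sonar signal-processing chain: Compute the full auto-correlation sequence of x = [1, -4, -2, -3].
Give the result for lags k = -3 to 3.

r_xx[k] = sum_m x[m]*x[m+k], indexed from 0, for k = -3 to 3:
  r_xx[-3] = x[3]*x[0] = -3
  r_xx[-2] = x[2]*x[0] + x[3]*x[1] = 10
  r_xx[-1] = x[1]*x[0] + x[2]*x[1] + x[3]*x[2] = 10
  r_xx[0] = x[0]*x[0] + x[1]*x[1] + x[2]*x[2] + x[3]*x[3] = 30
  r_xx[1] = x[0]*x[1] + x[1]*x[2] + x[2]*x[3] = 10
  r_xx[2] = x[0]*x[2] + x[1]*x[3] = 10
  r_xx[3] = x[0]*x[3] = -3
r_xx = [-3, 10, 10, 30, 10, 10, -3]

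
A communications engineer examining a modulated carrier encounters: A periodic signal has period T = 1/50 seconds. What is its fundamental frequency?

The fundamental frequency is the reciprocal of the period.
f = 1/T = 1/(1/50) = 50 Hz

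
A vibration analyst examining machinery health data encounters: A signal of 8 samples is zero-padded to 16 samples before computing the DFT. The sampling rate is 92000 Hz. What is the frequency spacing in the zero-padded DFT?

Original DFT: N = 8, resolution = f_s/N = 92000/8 = 11500 Hz
Zero-padded DFT: N = 16, resolution = f_s/N = 92000/16 = 5750 Hz
Zero-padding interpolates the spectrum (finer frequency grid)
but does NOT improve the true spectral resolution (ability to resolve close frequencies).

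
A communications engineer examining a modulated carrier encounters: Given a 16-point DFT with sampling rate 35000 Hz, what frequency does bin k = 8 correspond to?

The frequency of DFT bin k is: f_k = k * f_s / N
f_8 = 8 * 35000 / 16 = 17500 Hz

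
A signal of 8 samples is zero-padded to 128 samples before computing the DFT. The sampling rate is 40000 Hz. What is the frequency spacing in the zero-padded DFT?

Original DFT: N = 8, resolution = f_s/N = 40000/8 = 5000 Hz
Zero-padded DFT: N = 128, resolution = f_s/N = 40000/128 = 625/2 Hz
Zero-padding interpolates the spectrum (finer frequency grid)
but does NOT improve the true spectral resolution (ability to resolve close frequencies).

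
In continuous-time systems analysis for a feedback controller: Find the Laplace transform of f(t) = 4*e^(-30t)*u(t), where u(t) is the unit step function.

Standard Laplace transform pair:
e^(-at)*u(t) <-> 1/(s+a)
With a = 30: L{4*e^(-30t)*u(t)} = 4/(s+30), ROC: Re(s) > -30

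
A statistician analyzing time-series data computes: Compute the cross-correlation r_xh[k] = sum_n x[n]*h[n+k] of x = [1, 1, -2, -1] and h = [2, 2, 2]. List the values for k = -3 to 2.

Both sequences indexed from 0 and zero outside their support.
Lags with overlap: k = -3 to 2.
  r_xh[-3] = x[3]*h[0] = -2
  r_xh[-2] = x[2]*h[0] + x[3]*h[1] = -6
  r_xh[-1] = x[1]*h[0] + x[2]*h[1] + x[3]*h[2] = -4
  r_xh[0] = x[0]*h[0] + x[1]*h[1] + x[2]*h[2] = 0
  r_xh[1] = x[0]*h[1] + x[1]*h[2] = 4
  r_xh[2] = x[0]*h[2] = 2
r_xh = [-2, -6, -4, 0, 4, 2] (for k = -3, ..., 2)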